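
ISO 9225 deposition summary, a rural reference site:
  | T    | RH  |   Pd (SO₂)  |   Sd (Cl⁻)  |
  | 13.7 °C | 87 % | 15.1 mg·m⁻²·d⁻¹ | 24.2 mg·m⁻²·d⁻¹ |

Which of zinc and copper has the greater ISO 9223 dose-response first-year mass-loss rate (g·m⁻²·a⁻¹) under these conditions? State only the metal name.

copper

zinc: T>10 °C ⇒ hinge -0.071·(13.7−10) = -0.2627
  SO₂ term: 0.0129·15.1^0.44·exp(0.046·87-0.2627) = 1.792
  Cl⁻ term: 0.0175·24.2^0.57·exp(0.008·87+0.085·13.7) = 0.6915
  r_corr = 1.792 + 0.6915 = 2.483 μm/a
  mass loss = 2.483 μm/a × 7.14 g/cm³ = 17.73 g·m⁻²·a⁻¹
copper: temperature factor f = -0.080·(3.7) = -0.2960
  SO₂ term: 0.0053·15.1^0.26·exp(0.059·87-0.2960) = 1.354
  Cl⁻ term: 0.01025·24.2^0.27·exp(0.036·87+0.049·13.7) = 1.087
  r_corr = 1.354 + 1.087 = 2.44 μm/a
  mass loss = 2.44 μm/a × 8.96 g/cm³ = 21.87 g·m⁻²·a⁻¹
Ordering by g·m⁻²·a⁻¹: copper (21.9) > zinc (17.7)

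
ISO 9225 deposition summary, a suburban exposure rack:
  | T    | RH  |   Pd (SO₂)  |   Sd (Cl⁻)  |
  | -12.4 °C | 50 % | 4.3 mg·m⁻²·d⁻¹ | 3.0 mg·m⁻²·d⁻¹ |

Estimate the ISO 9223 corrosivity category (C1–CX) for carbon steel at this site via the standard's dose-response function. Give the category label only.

carbon steel: temperature factor f = +0.150·(-22.4) = -3.3600
  sulphur-dioxide contribution → 0.3568 μm/a
  chloride contribution → 0.6391 μm/a
  total first-year rate 0.9959 μm/a
0.996 μm/a falls in (0, 1.3] for carbon steel → category C1

C1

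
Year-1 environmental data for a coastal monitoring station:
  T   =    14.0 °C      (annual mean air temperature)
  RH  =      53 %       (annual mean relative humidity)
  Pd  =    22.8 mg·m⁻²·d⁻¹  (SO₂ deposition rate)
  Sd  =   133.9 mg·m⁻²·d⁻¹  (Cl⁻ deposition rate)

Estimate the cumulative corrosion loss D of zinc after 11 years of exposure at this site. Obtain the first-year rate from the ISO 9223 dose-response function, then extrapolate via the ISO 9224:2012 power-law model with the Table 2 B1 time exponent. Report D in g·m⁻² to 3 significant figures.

zinc: T>10 °C ⇒ hinge -0.071·(14.0−10) = -0.2840
  Pd branch = 0.0129·Pd^0.44·e^(0.046·RH+f) = 0.4401 μm/a
  Sd branch = 0.0175·Sd^0.57·e^(0.008·RH+0.085·T) = 1.433 μm/a
  r_corr = 0.4401 + 1.433 = 1.873 μm/a
Long-term exponent b (ISO 9224 Table 2, B1) = 0.813
  D(11) = 1.873 × 11^0.813 = 1.873 × 7.025 = 13.16 μm
  Mass loss = 13.16 μm × 7.14 g/cm³ = 93.95 g·m⁻²

D(11) = 94.0 g·m⁻²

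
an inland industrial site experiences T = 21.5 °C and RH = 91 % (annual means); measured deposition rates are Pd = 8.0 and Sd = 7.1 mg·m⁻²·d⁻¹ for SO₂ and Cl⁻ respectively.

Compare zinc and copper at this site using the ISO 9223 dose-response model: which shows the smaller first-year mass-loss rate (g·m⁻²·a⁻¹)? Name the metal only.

zinc

zinc: f(T) = -0.071·(T−10) [T>10 °C] = -0.8165
  SO₂ term: 0.0129·8.0^0.44·exp(0.046·91-0.8165) = 0.9361
  Cl⁻ term: 0.0175·7.1^0.57·exp(0.008·91+0.085·21.5) = 0.6888
  r_corr = 0.9361 + 0.6888 = 1.625 μm/a
  mass loss = 1.625 μm/a × 7.14 g/cm³ = 11.6 g·m⁻²·a⁻¹
copper: f(T) = -0.080·(T−10) [T>10 °C] = -0.9200
  SO₂ term: 0.0053·8.0^0.26·exp(0.059·91-0.9200) = 0.7785
  Cl⁻ term: 0.01025·7.1^0.27·exp(0.036·91+0.049·21.5) = 1.321
  sum: 0.7785 + 1.321 → r_corr = 2.099 μm/a
  mass loss = 2.099 μm/a × 8.96 g/cm³ = 18.81 g·m⁻²·a⁻¹
Ordering by g·m⁻²·a⁻¹: copper (18.8) > zinc (11.6)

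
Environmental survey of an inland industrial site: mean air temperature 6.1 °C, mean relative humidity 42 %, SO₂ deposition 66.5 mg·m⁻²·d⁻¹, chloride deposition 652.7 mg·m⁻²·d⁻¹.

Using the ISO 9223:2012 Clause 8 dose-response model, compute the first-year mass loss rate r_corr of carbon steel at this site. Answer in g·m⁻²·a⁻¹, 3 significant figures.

carbon steel: f(T) = +0.150·(T−10) [T≤10 °C] = -0.5850
  Pd branch = 1.77·Pd^0.52·e^(0.02·RH+f) = 20.26 μm/a
  Cl⁻ term: 0.102·652.7^0.62·exp(0.033·42+0.04·6.1) = 28.95
  r_corr = 20.26 + 28.95 = 49.21 μm/a
Convert to mass loss: 49.21 μm/a × 7.85 g/cm³ = 386.3 g·m⁻²·a⁻¹

r_corr = 386 g·m⁻²·a⁻¹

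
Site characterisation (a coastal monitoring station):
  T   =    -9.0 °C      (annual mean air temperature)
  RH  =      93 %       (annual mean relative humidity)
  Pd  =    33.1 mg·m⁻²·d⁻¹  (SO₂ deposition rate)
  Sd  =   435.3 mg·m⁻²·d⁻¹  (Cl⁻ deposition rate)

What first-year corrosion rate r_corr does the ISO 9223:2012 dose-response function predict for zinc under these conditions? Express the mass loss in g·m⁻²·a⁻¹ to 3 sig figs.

zinc: temperature factor f = +0.038·(-19.0) = -0.7220
  Pd branch = 0.0129·Pd^0.44·e^(0.046·RH+f) = 2.107 μm/a
  Sd branch = 0.0175·Sd^0.57·e^(0.008·RH+0.085·T) = 0.5471 μm/a
  sum: 2.107 + 0.5471 → r_corr = 2.654 μm/a
Convert to mass loss: 2.654 μm/a × 7.14 g/cm³ = 18.95 g·m⁻²·a⁻¹

r_corr = 18.9 g·m⁻²·a⁻¹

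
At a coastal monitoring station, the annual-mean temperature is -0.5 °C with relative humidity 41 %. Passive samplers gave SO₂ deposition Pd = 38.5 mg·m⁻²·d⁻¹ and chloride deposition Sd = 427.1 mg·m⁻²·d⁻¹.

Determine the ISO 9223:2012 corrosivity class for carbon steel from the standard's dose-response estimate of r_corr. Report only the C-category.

C2

carbon steel: T≤10 °C ⇒ hinge +0.150·(-0.5−10) = -1.5750
  sulphur-dioxide contribution → 5.553 μm/a
  chloride contribution → 16.54 μm/a
  total first-year rate 22.09 μm/a
22.1 μm/a falls in (1.3, 25] for carbon steel → category C2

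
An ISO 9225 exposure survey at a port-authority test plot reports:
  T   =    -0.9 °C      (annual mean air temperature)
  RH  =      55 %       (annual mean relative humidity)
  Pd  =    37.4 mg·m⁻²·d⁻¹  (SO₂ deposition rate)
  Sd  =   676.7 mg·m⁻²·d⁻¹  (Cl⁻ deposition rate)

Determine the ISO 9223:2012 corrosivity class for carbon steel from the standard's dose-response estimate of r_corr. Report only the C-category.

carbon steel: temperature factor f = +0.150·(-10.9) = -1.6350
  sulphur-dioxide contribution → 6.816 μm/a
  chloride contribution → 34.36 μm/a
  total first-year rate 41.18 μm/a
Category bounds: 25…50 μm/a bracket r_corr ⇒ C3

C3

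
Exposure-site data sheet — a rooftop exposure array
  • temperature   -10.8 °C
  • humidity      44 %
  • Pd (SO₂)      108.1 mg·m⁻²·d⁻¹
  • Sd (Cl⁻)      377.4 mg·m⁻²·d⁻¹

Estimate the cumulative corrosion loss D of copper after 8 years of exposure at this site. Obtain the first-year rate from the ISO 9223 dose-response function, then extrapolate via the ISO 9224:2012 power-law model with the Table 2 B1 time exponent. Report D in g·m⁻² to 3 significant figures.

copper: T≤10 °C ⇒ hinge +0.126·(-10.8−10) = -2.6208
  SO₂ term: 0.0053·108.1^0.26·exp(0.059·44-2.6208) = 0.01747
  Sd branch = 0.01025·Sd^0.27·e^(0.036·RH+0.049·T) = 0.1461 μm/a
  r_corr = 0.01747 + 0.1461 = 0.1635 μm/a
ISO 9224: D(t) = r_corr · t^b with b = 0.667 (copper, B1)
  D(8) = 0.1635 × 8^0.667 = 0.1635 × 4.003 = 0.6546 μm
  Mass loss = 0.6546 μm × 8.96 g/cm³ = 5.865 g·m⁻²

D(8) = 5.87 g·m⁻²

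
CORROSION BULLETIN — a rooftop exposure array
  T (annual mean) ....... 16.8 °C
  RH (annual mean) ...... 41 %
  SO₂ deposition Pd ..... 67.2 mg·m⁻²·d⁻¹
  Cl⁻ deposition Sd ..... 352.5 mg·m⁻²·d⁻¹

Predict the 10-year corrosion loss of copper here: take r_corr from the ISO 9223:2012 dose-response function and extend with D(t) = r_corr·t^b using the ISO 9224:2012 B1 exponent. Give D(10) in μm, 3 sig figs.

copper: T>10 °C ⇒ hinge -0.080·(16.8−10) = -0.5440
  SO₂ term: 0.0053·67.2^0.26·exp(0.059·41-0.5440) = 0.1032
  Sd branch = 0.01025·Sd^0.27·e^(0.036·RH+0.049·T) = 0.4977 μm/a
  r_corr = 0.1032 + 0.4977 = 0.6009 μm/a
Power-law: D(10) = r_corr · 10^0.667
  D(10) = 0.6009 × 10^0.667 = 0.6009 × 4.645 = 2.791 μm

D(10) = 2.79 μm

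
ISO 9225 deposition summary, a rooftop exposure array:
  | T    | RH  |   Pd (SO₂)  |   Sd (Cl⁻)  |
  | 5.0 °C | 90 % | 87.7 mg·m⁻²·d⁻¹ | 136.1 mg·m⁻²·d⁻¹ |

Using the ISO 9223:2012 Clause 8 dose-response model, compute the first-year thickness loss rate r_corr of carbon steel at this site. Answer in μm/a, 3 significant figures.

r_corr = 103 μm/a

carbon steel: f(T) = +0.150·(T−10) [T≤10 °C] = -0.7500
  sulphur-dioxide contribution → 51.8 μm/a
  chloride contribution → 51.09 μm/a
  ⇒ r_corr(carbon steel) = 102.9 μm/a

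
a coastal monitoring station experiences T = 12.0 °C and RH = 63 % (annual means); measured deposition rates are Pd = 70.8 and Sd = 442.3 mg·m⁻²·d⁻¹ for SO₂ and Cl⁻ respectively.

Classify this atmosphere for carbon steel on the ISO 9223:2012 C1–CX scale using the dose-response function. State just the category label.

C5

carbon steel: T>10 °C ⇒ hinge -0.054·(12.0−10) = -0.1080
  Pd branch = 1.77·Pd^0.52·e^(0.02·RH+f) = 51.32 μm/a
  Cl⁻ term: 0.102·442.3^0.62·exp(0.033·63+0.04·12.0) = 57.58
  r_corr = 51.32 + 57.58 = 108.9 μm/a
109 μm/a falls in (80, 200] for carbon steel → category C5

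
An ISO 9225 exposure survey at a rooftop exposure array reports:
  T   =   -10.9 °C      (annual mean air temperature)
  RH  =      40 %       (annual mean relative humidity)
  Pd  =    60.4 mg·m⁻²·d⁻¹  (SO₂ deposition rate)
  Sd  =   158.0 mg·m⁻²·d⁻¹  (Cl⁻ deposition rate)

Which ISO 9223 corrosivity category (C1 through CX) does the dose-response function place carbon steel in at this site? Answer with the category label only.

C2

carbon steel: f(T) = +0.150·(T−10) [T≤10 °C] = -3.1350
  Pd branch = 1.77·Pd^0.52·e^(0.02·RH+f) = 1.446 μm/a
  Cl⁻ term: 0.102·158.0^0.62·exp(0.033·40+0.04·-10.9) = 5.697
  r_corr = 1.446 + 5.697 = 7.143 μm/a
ISO 9223 Table 2 (carbon steel): 1.3 < 7.14 ≤ 25 μm/a ⇒ C2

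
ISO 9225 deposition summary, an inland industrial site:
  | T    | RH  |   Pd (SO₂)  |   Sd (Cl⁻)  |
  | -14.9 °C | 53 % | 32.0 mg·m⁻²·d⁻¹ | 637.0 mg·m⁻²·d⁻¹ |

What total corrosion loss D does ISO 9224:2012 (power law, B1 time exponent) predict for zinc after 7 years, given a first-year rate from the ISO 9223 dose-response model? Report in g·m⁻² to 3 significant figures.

zinc: f(T) = +0.038·(T−10) [T≤10 °C] = -0.9462
  sulphur-dioxide contribution → 0.2635 μm/a
  chloride contribution → 0.2989 μm/a
  total first-year rate 0.5624 μm/a
Long-term exponent b (ISO 9224 Table 2, B1) = 0.813
  D(7) = 0.5624 × 7^0.813 = 0.5624 × 4.865 = 2.736 μm
  Mass loss = 2.736 μm × 7.14 g/cm³ = 19.53 g·m⁻²

D(7) = 19.5 g·m⁻²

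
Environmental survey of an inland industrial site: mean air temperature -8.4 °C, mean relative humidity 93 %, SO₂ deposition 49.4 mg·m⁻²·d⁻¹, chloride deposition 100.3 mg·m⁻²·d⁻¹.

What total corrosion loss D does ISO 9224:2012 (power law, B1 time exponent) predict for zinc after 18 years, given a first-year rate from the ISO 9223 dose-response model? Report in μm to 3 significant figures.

D(18) = 29.6 μm

zinc: temperature factor f = +0.038·(-18.4) = -0.6992
  SO₂ term: 0.0129·49.4^0.44·exp(0.046·93-0.6992) = 2.571
  Sd branch = 0.0175·Sd^0.57·e^(0.008·RH+0.085·T) = 0.2493 μm/a
  sum: 2.571 + 0.2493 → r_corr = 2.82 μm/a
Long-term exponent b (ISO 9224 Table 2, B1) = 0.813
  D(18) = 2.82 × 18^0.813 = 2.82 × 10.48 = 29.57 μm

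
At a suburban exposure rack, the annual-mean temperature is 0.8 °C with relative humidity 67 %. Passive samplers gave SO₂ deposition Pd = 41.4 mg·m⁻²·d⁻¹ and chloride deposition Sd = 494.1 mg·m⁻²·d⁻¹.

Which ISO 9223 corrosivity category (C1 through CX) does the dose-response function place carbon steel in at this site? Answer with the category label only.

C4

carbon steel: temperature factor f = +0.150·(-9.2) = -1.3800
  SO₂ term: 1.77·41.4^0.52·exp(0.02·67-1.3800) = 11.79
  Sd branch = 0.102·Sd^0.62·e^(0.033·RH+0.04·T) = 44.97 μm/a
  r_corr = 11.79 + 44.97 = 56.75 μm/a
56.8 μm/a falls in (50, 80] for carbon steel → category C4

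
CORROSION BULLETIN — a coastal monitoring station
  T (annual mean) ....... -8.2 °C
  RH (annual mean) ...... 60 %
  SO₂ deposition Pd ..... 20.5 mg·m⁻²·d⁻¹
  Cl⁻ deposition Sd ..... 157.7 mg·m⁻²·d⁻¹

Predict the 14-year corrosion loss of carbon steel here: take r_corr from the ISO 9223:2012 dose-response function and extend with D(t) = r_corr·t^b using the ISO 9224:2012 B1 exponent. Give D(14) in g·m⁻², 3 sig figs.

D(14) = 440 g·m⁻²

carbon steel: T≤10 °C ⇒ hinge +0.150·(-8.2−10) = -2.7300
  Pd branch = 1.77·Pd^0.52·e^(0.02·RH+f) = 1.843 μm/a
  Cl⁻ term: 0.102·157.7^0.62·exp(0.033·60+0.04·-8.2) = 12.27
  r_corr = 1.843 + 12.27 = 14.11 μm/a
ISO 9224: D(t) = r_corr · t^b with b = 0.523 (carbon steel, B1)
  D(14) = 14.11 × 14^0.523 = 14.11 × 3.976 = 56.1 μm
  Mass loss = 56.1 μm × 7.85 g/cm³ = 440.4 g·m⁻²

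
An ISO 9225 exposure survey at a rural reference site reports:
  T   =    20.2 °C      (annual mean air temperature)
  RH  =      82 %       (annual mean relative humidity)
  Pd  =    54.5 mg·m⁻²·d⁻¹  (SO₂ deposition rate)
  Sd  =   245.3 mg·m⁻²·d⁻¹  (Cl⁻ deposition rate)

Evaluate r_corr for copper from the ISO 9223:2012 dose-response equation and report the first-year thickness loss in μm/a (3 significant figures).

copper: f(T) = -0.080·(T−10) [T>10 °C] = -0.8160
  Pd branch = 0.0053·Pd^0.26·e^(0.059·RH+f) = 0.8365 μm/a
  Cl⁻ term: 0.01025·245.3^0.27·exp(0.036·82+0.049·20.2) = 2.333
  sum: 0.8365 + 2.333 → r_corr = 3.169 μm/a

r_corr = 3.17 μm/a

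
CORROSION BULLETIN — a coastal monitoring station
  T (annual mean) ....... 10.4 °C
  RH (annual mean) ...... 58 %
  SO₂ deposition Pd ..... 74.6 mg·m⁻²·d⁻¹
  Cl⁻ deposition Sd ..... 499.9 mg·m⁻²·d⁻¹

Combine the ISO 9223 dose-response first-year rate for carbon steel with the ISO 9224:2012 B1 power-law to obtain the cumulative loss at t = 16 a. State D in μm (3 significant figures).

carbon steel: temperature factor f = -0.054·(0.4) = -0.0216
  SO₂ term: 1.77·74.6^0.52·exp(0.02·58-0.0216) = 52.02
  Sd branch = 0.102·Sd^0.62·e^(0.033·RH+0.04·T) = 49.41 μm/a
  sum: 52.02 + 49.41 → r_corr = 101.4 μm/a
Power-law: D(16) = r_corr · 16^0.523
  D(16) = 101.4 × 16^0.523 = 101.4 × 4.263 = 432.4 μm

D(16) = 432 μm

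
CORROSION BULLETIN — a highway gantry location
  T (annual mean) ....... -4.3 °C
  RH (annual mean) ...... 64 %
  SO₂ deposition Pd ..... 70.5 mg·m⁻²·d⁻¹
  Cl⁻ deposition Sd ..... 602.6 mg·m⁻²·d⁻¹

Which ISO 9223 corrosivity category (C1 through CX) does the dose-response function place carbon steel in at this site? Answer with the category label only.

carbon steel: temperature factor f = +0.150·(-14.3) = -2.1450
  sulphur-dioxide contribution → 6.813 μm/a
  chloride contribution → 37.56 μm/a
  total first-year rate 44.38 μm/a
ISO 9223 Table 2 (carbon steel): 25 < 44.4 ≤ 50 μm/a ⇒ C3

C3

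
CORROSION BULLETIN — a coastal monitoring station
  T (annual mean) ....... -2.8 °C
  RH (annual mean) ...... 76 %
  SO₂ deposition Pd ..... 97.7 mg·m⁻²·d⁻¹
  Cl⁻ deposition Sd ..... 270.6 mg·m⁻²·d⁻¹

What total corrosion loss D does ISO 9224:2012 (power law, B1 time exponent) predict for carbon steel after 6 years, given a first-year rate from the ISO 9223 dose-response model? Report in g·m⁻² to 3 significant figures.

D(6) = 980 g·m⁻²

carbon steel: T≤10 °C ⇒ hinge +0.150·(-2.8−10) = -1.9200
  SO₂ term: 1.77·97.7^0.52·exp(0.02·76-1.9200) = 12.85
  Sd branch = 0.102·Sd^0.62·e^(0.033·RH+0.04·T) = 36.08 μm/a
  sum: 12.85 + 36.08 → r_corr = 48.93 μm/a
ISO 9224: D(t) = r_corr · t^b with b = 0.523 (carbon steel, B1)
  D(6) = 48.93 × 6^0.523 = 48.93 × 2.553 = 124.9 μm
  Mass loss = 124.9 μm × 7.85 g/cm³ = 980.4 g·m⁻²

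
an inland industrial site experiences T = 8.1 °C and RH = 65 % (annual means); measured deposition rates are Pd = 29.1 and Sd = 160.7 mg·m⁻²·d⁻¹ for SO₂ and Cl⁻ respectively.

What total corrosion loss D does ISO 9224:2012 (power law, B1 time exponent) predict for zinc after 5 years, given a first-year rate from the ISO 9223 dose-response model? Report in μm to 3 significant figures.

zinc: temperature factor f = +0.038·(-1.9) = -0.0722
  sulphur-dioxide contribution → 1.052 μm/a
  chloride contribution → 1.06 μm/a
  total first-year rate 2.112 μm/a
Long-term exponent b (ISO 9224 Table 2, B1) = 0.813
  D(5) = 2.112 × 5^0.813 = 2.112 × 3.701 = 7.814 μm

D(5) = 7.81 μm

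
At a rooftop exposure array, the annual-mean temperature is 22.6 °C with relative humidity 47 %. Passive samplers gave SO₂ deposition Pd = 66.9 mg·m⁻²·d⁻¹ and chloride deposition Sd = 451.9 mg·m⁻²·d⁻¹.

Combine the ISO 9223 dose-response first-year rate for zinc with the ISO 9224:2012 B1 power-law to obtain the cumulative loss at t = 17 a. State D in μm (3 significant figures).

zinc: T>10 °C ⇒ hinge -0.071·(22.6−10) = -0.8946
  sulphur-dioxide contribution → 0.2912 μm/a
  chloride contribution → 5.675 μm/a
  ⇒ r_corr(zinc) = 5.966 μm/a
ISO 9224: D(t) = r_corr · t^b with b = 0.813 (zinc, B1)
  D(17) = 5.966 × 17^0.813 = 5.966 × 10.01 = 59.71 μm

D(17) = 59.7 μm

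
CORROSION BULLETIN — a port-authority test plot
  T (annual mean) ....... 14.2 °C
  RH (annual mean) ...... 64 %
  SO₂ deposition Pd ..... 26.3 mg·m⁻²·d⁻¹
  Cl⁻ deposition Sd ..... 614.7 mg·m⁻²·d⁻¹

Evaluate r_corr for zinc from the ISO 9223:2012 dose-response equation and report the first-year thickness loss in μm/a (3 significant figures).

zinc: temperature factor f = -0.071·(4.2) = -0.2982
  Pd branch = 0.0129·Pd^0.44·e^(0.046·RH+f) = 0.7663 μm/a
  Cl⁻ term: 0.0175·614.7^0.57·exp(0.008·64+0.085·14.2) = 3.794
  r_corr = 0.7663 + 3.794 = 4.561 μm/a

r_corr = 4.56 μm/a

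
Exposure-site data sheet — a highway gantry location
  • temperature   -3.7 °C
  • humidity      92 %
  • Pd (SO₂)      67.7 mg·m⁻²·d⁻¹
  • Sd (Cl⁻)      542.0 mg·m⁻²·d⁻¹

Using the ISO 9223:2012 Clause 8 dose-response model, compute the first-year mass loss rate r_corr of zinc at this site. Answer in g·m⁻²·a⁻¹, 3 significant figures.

r_corr = 31.0 g·m⁻²·a⁻¹

zinc: temperature factor f = +0.038·(-13.7) = -0.5206
  sulphur-dioxide contribution → 3.372 μm/a
  chloride contribution → 0.9649 μm/a
  total first-year rate 4.337 μm/a
Convert to mass loss: 4.337 μm/a × 7.14 g/cm³ = 30.97 g·m⁻²·a⁻¹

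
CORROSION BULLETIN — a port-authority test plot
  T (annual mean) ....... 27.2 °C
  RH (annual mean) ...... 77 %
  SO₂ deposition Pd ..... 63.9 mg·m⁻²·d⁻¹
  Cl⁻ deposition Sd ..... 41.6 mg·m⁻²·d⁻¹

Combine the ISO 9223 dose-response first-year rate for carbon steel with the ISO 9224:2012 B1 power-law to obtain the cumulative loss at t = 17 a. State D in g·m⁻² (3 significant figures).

D(17) = 2.32e+03 g·m⁻²

carbon steel: temperature factor f = -0.054·(17.2) = -0.9288
  SO₂ term: 1.77·63.9^0.52·exp(0.02·77-0.9288) = 28.33
  Sd branch = 0.102·Sd^0.62·e^(0.033·RH+0.04·T) = 38.77 μm/a
  sum: 28.33 + 38.77 → r_corr = 67.1 μm/a
Power-law: D(17) = r_corr · 17^0.523
  D(17) = 67.1 × 17^0.523 = 67.1 × 4.401 = 295.3 μm
  Mass loss = 295.3 μm × 7.85 g/cm³ = 2318 g·m⁻²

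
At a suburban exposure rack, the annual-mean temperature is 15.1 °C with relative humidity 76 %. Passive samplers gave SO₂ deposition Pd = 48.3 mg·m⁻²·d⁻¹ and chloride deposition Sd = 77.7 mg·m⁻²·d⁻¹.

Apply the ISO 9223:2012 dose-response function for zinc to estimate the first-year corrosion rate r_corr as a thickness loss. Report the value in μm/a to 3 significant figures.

zinc: temperature factor f = -0.071·(5.1) = -0.3621
  SO₂ term: 0.0129·48.3^0.44·exp(0.046·76-0.3621) = 1.631
  Sd branch = 0.0175·Sd^0.57·e^(0.008·RH+0.085·T) = 1.387 μm/a
  r_corr = 1.631 + 1.387 = 3.018 μm/a

r_corr = 3.02 μm/a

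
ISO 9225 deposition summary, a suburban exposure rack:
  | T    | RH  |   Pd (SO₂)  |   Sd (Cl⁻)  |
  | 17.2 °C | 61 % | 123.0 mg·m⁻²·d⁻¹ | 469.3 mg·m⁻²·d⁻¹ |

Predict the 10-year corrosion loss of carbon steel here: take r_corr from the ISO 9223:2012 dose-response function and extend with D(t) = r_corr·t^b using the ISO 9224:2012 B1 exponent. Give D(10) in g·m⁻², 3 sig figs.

carbon steel: f(T) = -0.054·(T−10) [T>10 °C] = -0.3888
  SO₂ term: 1.77·123.0^0.52·exp(0.02·61-0.3888) = 49.63
  Sd branch = 0.102·Sd^0.62·e^(0.033·RH+0.04·T) = 68.85 μm/a
  r_corr = 49.63 + 68.85 = 118.5 μm/a
Long-term exponent b (ISO 9224 Table 2, B1) = 0.523
  D(10) = 118.5 × 10^0.523 = 118.5 × 3.334 = 395 μm
  Mass loss = 395 μm × 7.85 g/cm³ = 3101 g·m⁻²

D(10) = 3.10e+03 g·m⁻²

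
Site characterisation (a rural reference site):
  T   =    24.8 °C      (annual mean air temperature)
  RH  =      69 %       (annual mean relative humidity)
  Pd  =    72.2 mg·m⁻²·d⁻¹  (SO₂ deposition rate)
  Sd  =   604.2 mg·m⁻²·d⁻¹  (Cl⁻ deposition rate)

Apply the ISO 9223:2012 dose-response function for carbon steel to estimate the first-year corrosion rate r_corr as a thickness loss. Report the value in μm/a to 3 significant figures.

r_corr = 171 μm/a

carbon steel: T>10 °C ⇒ hinge -0.054·(24.8−10) = -0.7992
  SO₂ term: 1.77·72.2^0.52·exp(0.02·69-0.7992) = 29.29
  Sd branch = 0.102·Sd^0.62·e^(0.033·RH+0.04·T) = 142.1 μm/a
  sum: 29.29 + 142.1 → r_corr = 171.4 μm/a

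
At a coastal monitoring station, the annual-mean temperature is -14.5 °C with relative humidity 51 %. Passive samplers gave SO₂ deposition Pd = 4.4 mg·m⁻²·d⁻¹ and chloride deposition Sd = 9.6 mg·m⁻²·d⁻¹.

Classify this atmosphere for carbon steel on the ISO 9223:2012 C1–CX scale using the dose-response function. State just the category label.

carbon steel: temperature factor f = +0.150·(-24.5) = -3.6750
  SO₂ term: 1.77·4.4^0.52·exp(0.02·51-3.6750) = 0.2689
  Cl⁻ term: 0.102·9.6^0.62·exp(0.033·51+0.04·-14.5) = 1.249
  r_corr = 0.2689 + 1.249 = 1.518 μm/a
1.52 μm/a falls in (1.3, 25] for carbon steel → category C2

C2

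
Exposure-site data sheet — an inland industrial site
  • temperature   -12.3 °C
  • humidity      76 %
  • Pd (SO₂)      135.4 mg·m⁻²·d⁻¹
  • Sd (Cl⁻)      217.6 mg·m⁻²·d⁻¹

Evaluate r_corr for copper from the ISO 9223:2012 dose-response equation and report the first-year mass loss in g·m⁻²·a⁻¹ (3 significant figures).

copper: temperature factor f = +0.126·(-22.3) = -2.8098
  SO₂ term: 0.0053·135.4^0.26·exp(0.059·76-2.8098) = 0.1013
  Sd branch = 0.01025·Sd^0.27·e^(0.036·RH+0.049·T) = 0.3701 μm/a
  r_corr = 0.1013 + 0.3701 = 0.4714 μm/a
Convert to mass loss: 0.4714 μm/a × 8.96 g/cm³ = 4.224 g·m⁻²·a⁻¹

r_corr = 4.22 g·m⁻²·a⁻¹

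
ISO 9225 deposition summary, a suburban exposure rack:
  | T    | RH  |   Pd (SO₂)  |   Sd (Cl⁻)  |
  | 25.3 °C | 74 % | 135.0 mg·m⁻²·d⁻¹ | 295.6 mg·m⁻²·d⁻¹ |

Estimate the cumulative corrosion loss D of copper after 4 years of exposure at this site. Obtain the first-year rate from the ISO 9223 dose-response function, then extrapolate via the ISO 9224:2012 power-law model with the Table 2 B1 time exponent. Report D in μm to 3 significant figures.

copper: f(T) = -0.080·(T−10) [T>10 °C] = -1.2240
  Pd branch = 0.0053·Pd^0.26·e^(0.059·RH+f) = 0.4393 μm/a
  Sd branch = 0.01025·Sd^0.27·e^(0.036·RH+0.049·T) = 2.361 μm/a
  r_corr = 0.4393 + 2.361 = 2.801 μm/a
ISO 9224: D(t) = r_corr · t^b with b = 0.667 (copper, B1)
  D(4) = 2.801 × 4^0.667 = 2.801 × 2.521 = 7.06 μm

D(4) = 7.06 μm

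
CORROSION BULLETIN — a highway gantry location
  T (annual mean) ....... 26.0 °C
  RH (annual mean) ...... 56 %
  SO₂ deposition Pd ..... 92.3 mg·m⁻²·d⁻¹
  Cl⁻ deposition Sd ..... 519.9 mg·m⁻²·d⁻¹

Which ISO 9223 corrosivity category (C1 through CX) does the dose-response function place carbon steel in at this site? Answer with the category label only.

carbon steel: T>10 °C ⇒ hinge -0.054·(26.0−10) = -0.8640
  SO₂ term: 1.77·92.3^0.52·exp(0.02·56-0.8640) = 24.05
  Cl⁻ term: 0.102·519.9^0.62·exp(0.033·56+0.04·26.0) = 88.45
  sum: 24.05 + 88.45 → r_corr = 112.5 μm/a
112 μm/a falls in (80, 200] for carbon steel → category C5

C5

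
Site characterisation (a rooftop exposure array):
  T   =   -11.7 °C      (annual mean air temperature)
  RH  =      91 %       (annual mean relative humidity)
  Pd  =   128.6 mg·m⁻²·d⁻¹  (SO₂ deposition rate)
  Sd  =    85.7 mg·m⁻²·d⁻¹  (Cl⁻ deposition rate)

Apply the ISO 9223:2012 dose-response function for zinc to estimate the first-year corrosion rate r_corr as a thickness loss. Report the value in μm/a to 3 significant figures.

zinc: f(T) = +0.038·(T−10) [T≤10 °C] = -0.8246
  sulphur-dioxide contribution → 3.151 μm/a
  chloride contribution → 0.1695 μm/a
  ⇒ r_corr(zinc) = 3.321 μm/a

r_corr = 3.32 μm/a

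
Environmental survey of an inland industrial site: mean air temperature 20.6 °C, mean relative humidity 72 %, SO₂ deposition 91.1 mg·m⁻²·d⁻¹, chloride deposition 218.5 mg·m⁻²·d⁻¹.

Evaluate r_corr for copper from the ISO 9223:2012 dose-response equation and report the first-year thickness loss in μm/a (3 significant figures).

copper: temperature factor f = -0.080·(10.6) = -0.8480
  SO₂ term: 0.0053·91.1^0.26·exp(0.059·72-0.8480) = 0.5133
  Cl⁻ term: 0.01025·218.5^0.27·exp(0.036·72+0.049·20.6) = 1.609
  r_corr = 0.5133 + 1.609 = 2.122 μm/a

r_corr = 2.12 μm/a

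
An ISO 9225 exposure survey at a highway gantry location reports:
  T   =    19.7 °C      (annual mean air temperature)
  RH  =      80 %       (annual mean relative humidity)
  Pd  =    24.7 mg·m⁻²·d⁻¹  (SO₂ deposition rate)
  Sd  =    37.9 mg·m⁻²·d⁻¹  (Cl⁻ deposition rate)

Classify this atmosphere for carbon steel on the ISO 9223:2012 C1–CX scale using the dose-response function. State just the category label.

C4

carbon steel: f(T) = -0.054·(T−10) [T>10 °C] = -0.5238
  Pd branch = 1.77·Pd^0.52·e^(0.02·RH+f) = 27.51 μm/a
  Cl⁻ term: 0.102·37.9^0.62·exp(0.033·80+0.04·19.7) = 29.93
  sum: 27.51 + 29.93 → r_corr = 57.45 μm/a
ISO 9223 Table 2 (carbon steel): 50 < 57.4 ≤ 80 μm/a ⇒ C4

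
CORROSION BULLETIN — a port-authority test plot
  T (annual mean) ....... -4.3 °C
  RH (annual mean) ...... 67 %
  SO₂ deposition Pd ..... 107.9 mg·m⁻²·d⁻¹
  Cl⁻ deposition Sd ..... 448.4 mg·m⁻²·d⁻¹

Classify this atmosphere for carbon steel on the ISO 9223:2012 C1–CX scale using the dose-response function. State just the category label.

carbon steel: temperature factor f = +0.150·(-14.3) = -2.1450
  sulphur-dioxide contribution → 9.027 μm/a
  chloride contribution → 34.53 μm/a
  ⇒ r_corr(carbon steel) = 43.55 μm/a
43.6 μm/a falls in (25, 50] for carbon steel → category C3

C3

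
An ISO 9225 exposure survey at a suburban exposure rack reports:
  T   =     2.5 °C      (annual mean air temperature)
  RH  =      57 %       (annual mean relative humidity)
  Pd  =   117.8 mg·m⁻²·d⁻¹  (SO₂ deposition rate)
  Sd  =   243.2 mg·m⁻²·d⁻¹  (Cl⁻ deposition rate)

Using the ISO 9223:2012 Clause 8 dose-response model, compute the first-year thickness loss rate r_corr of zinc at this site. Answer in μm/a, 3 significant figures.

r_corr = 1.87 μm/a

zinc: f(T) = +0.038·(T−10) [T≤10 °C] = -0.2850
  Pd branch = 0.0129·Pd^0.44·e^(0.046·RH+f) = 1.089 μm/a
  Cl⁻ term: 0.0175·243.2^0.57·exp(0.008·57+0.085·2.5) = 0.7823
  sum: 1.089 + 0.7823 → r_corr = 1.871 μm/a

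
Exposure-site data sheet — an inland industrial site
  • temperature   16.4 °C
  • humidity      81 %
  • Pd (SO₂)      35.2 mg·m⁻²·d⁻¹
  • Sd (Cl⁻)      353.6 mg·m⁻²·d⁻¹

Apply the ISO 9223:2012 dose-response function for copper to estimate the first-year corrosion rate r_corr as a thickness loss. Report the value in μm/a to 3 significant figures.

copper: temperature factor f = -0.080·(6.4) = -0.5120
  Pd branch = 0.0053·Pd^0.26·e^(0.059·RH+f) = 0.9539 μm/a
  Sd branch = 0.01025·Sd^0.27·e^(0.036·RH+0.049·T) = 2.062 μm/a
  r_corr = 0.9539 + 2.062 = 3.016 μm/a

r_corr = 3.02 μm/a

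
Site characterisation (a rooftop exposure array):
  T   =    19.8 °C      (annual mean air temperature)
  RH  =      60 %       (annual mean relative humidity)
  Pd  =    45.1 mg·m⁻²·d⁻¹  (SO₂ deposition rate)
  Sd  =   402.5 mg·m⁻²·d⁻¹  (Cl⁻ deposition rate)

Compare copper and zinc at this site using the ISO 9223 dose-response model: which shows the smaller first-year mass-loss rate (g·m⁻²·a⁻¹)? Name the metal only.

copper

copper: f(T) = -0.080·(T−10) [T>10 °C] = -0.7840
  sulphur-dioxide contribution → 0.2245 μm/a
  chloride contribution → 1.184 μm/a
  ⇒ r_corr(copper) = 1.409 μm/a
  mass loss = 1.409 μm/a × 8.96 g/cm³ = 12.62 g·m⁻²·a⁻¹
zinc: temperature factor f = -0.071·(9.8) = -0.6958
  sulphur-dioxide contribution → 0.5431 μm/a
  chloride contribution → 4.647 μm/a
  total first-year rate 5.19 μm/a
  mass loss = 5.19 μm/a × 7.14 g/cm³ = 37.05 g·m⁻²·a⁻¹
Ordering by g·m⁻²·a⁻¹: zinc (37.1) > copper (12.6)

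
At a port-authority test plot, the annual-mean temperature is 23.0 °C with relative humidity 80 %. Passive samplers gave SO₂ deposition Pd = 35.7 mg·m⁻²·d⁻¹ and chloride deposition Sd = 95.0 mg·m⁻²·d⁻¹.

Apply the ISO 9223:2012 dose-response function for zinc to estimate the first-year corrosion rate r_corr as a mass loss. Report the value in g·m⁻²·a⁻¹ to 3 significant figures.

zinc: temperature factor f = -0.071·(13.0) = -0.9230
  Pd branch = 0.0129·Pd^0.44·e^(0.046·RH+f) = 0.9797 μm/a
  Cl⁻ term: 0.0175·95.0^0.57·exp(0.008·80+0.085·23.0) = 3.143
  sum: 0.9797 + 3.143 → r_corr = 4.123 μm/a
Convert to mass loss: 4.123 μm/a × 7.14 g/cm³ = 29.44 g·m⁻²·a⁻¹

r_corr = 29.4 g·m⁻²·a⁻¹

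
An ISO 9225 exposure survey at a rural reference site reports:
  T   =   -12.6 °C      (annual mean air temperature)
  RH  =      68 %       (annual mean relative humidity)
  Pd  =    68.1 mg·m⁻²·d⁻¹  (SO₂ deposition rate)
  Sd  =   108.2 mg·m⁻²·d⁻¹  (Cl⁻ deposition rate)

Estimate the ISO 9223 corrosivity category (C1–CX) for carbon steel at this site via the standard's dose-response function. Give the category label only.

carbon steel: f(T) = +0.150·(T−10) [T≤10 °C] = -3.3900
  Pd branch = 1.77·Pd^0.52·e^(0.02·RH+f) = 2.087 μm/a
  Sd branch = 0.102·Sd^0.62·e^(0.033·RH+0.04·T) = 10.6 μm/a
  r_corr = 2.087 + 10.6 = 12.69 μm/a
12.7 μm/a falls in (1.3, 25] for carbon steel → category C2

C2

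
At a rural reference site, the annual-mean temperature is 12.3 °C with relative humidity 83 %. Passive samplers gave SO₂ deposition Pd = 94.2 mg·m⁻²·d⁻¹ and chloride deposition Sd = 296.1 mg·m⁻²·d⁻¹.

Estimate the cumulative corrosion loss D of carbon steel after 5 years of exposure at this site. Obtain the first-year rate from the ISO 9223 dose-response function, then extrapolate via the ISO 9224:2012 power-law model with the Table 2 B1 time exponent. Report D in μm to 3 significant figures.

D(5) = 407 μm

carbon steel: f(T) = -0.054·(T−10) [T>10 °C] = -0.1242
  sulphur-dioxide contribution → 87.39 μm/a
  chloride contribution → 87.92 μm/a
  total first-year rate 175.3 μm/a
Long-term exponent b (ISO 9224 Table 2, B1) = 0.523
  D(5) = 175.3 × 5^0.523 = 175.3 × 2.32 = 406.8 μm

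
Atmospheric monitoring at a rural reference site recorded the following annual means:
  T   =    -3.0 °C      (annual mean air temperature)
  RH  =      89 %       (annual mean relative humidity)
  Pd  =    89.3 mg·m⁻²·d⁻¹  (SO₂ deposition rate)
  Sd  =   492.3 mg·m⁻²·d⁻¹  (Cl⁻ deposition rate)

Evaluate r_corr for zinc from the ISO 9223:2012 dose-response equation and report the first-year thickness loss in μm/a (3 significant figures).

r_corr = 4.35 μm/a

zinc: f(T) = +0.038·(T−10) [T≤10 °C] = -0.4940
  Pd branch = 0.0129·Pd^0.44·e^(0.046·RH+f) = 3.407 μm/a
  Cl⁻ term: 0.0175·492.3^0.57·exp(0.008·89+0.085·-3.0) = 0.9464
  sum: 3.407 + 0.9464 → r_corr = 4.354 μm/a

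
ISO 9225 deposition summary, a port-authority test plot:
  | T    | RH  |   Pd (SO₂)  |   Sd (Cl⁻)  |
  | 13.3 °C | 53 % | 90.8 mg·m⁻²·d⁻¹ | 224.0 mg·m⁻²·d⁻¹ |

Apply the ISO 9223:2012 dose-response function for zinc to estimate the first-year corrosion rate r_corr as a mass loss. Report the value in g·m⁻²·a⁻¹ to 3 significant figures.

zinc: temperature factor f = -0.071·(3.3) = -0.2343
  sulphur-dioxide contribution → 0.8496 μm/a
  chloride contribution → 1.81 μm/a
  ⇒ r_corr(zinc) = 2.66 μm/a
Convert to mass loss: 2.66 μm/a × 7.14 g/cm³ = 18.99 g·m⁻²·a⁻¹

r_corr = 19.0 g·m⁻²·a⁻¹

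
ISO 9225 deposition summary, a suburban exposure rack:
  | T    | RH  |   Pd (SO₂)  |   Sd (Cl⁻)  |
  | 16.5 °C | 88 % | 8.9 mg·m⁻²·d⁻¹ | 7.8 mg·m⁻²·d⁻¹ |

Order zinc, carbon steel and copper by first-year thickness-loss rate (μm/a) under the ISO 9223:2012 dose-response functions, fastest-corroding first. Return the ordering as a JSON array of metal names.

zinc: T>10 °C ⇒ hinge -0.071·(16.5−10) = -0.4615
  Pd branch = 0.0129·Pd^0.44·e^(0.046·RH+f) = 1.219 μm/a
  Sd branch = 0.0175·Sd^0.57·e^(0.008·RH+0.085·T) = 0.4638 μm/a
  sum: 1.219 + 0.4638 → r_corr = 1.683 μm/a
carbon steel: T>10 °C ⇒ hinge -0.054·(16.5−10) = -0.3510
  SO₂ term: 1.77·8.9^0.52·exp(0.02·88-0.3510) = 22.57
  Sd branch = 0.102·Sd^0.62·e^(0.033·RH+0.04·T) = 12.87 μm/a
  r_corr = 22.57 + 12.87 = 35.44 μm/a
copper: T>10 °C ⇒ hinge -0.080·(16.5−10) = -0.5200
  Pd branch = 0.0053·Pd^0.26·e^(0.059·RH+f) = 1 μm/a
  Cl⁻ term: 0.01025·7.8^0.27·exp(0.036·88+0.049·16.5) = 0.9518
  r_corr = 1 + 0.9518 = 1.952 μm/a
Ordering by μm/a: carbon steel (35.4) > copper (1.95) > zinc (1.68)

["carbon steel", "copper", "zinc"]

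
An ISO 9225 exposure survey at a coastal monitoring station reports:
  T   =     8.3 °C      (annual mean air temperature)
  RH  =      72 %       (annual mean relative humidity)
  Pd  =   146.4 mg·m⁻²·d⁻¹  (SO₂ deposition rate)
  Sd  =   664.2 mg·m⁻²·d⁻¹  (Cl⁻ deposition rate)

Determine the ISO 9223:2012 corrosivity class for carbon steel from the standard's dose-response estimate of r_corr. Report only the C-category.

carbon steel: temperature factor f = +0.150·(-1.7) = -0.2550
  Pd branch = 1.77·Pd^0.52·e^(0.02·RH+f) = 77.39 μm/a
  Cl⁻ term: 0.102·664.2^0.62·exp(0.033·72+0.04·8.3) = 86
  sum: 77.39 + 86 → r_corr = 163.4 μm/a
163 μm/a falls in (80, 200] for carbon steel → category C5

C5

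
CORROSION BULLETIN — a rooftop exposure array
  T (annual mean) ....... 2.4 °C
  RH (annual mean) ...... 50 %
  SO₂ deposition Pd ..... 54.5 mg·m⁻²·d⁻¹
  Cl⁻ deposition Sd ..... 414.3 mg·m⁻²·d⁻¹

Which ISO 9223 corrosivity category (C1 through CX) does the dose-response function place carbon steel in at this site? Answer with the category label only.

C3

carbon steel: f(T) = +0.150·(T−10) [T≤10 °C] = -1.1400
  Pd branch = 1.77·Pd^0.52·e^(0.02·RH+f) = 12.31 μm/a
  Sd branch = 0.102·Sd^0.62·e^(0.033·RH+0.04·T) = 24.53 μm/a
  r_corr = 12.31 + 24.53 = 36.83 μm/a
36.8 μm/a falls in (25, 50] for carbon steel → category C3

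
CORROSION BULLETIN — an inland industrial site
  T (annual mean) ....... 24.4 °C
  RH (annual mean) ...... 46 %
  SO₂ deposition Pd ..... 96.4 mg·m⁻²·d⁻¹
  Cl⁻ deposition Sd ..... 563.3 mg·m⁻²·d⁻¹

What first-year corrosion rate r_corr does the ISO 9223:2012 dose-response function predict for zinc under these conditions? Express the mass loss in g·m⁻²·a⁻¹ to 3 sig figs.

r_corr = 55.2 g·m⁻²·a⁻¹

zinc: T>10 °C ⇒ hinge -0.071·(24.4−10) = -1.0224
  SO₂ term: 0.0129·96.4^0.44·exp(0.046·46-1.0224) = 0.2874
  Cl⁻ term: 0.0175·563.3^0.57·exp(0.008·46+0.085·24.4) = 7.439
  r_corr = 0.2874 + 7.439 = 7.726 μm/a
Convert to mass loss: 7.726 μm/a × 7.14 g/cm³ = 55.17 g·m⁻²·a⁻¹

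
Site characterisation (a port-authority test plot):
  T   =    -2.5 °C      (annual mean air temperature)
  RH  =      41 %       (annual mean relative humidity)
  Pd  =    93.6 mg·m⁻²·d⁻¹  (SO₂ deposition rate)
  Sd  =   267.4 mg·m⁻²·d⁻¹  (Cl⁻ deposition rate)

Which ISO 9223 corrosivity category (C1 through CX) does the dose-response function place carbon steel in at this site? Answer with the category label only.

C2

carbon steel: f(T) = +0.150·(T−10) [T≤10 °C] = -1.8750
  sulphur-dioxide contribution → 6.529 μm/a
  chloride contribution → 11.42 μm/a
  ⇒ r_corr(carbon steel) = 17.95 μm/a
17.9 μm/a falls in (1.3, 25] for carbon steel → category C2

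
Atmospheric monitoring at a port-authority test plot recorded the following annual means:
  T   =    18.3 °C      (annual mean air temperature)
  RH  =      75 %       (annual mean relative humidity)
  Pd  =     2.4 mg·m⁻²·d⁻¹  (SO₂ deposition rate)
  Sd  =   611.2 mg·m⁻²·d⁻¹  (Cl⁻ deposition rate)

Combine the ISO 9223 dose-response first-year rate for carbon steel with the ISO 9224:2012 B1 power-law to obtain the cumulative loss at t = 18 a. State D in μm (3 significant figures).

D(18) = 646 μm

carbon steel: f(T) = -0.054·(T−10) [T>10 °C] = -0.4482
  SO₂ term: 1.77·2.4^0.52·exp(0.02·75-0.4482) = 7.989
  Sd branch = 0.102·Sd^0.62·e^(0.033·RH+0.04·T) = 134.5 μm/a
  sum: 7.989 + 134.5 → r_corr = 142.5 μm/a
Long-term exponent b (ISO 9224 Table 2, B1) = 0.523
  D(18) = 142.5 × 18^0.523 = 142.5 × 4.534 = 646.2 μm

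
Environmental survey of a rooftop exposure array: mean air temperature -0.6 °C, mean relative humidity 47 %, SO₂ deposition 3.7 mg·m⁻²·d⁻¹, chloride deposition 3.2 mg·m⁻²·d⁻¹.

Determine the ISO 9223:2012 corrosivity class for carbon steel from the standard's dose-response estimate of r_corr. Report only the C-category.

C2

carbon steel: T≤10 °C ⇒ hinge +0.150·(-0.6−10) = -1.5900
  Pd branch = 1.77·Pd^0.52·e^(0.02·RH+f) = 1.825 μm/a
  Cl⁻ term: 0.102·3.2^0.62·exp(0.033·47+0.04·-0.6) = 0.966
  sum: 1.825 + 0.966 → r_corr = 2.79 μm/a
2.79 μm/a falls in (1.3, 25] for carbon steel → category C2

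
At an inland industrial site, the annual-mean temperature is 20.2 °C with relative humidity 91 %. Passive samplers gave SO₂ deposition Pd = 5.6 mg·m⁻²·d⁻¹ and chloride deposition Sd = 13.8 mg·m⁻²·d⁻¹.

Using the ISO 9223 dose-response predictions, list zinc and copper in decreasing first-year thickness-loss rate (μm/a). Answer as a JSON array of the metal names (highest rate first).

zinc: f(T) = -0.071·(T−10) [T>10 °C] = -0.7242
  Pd branch = 0.0129·Pd^0.44·e^(0.046·RH+f) = 0.8775 μm/a
  Sd branch = 0.0175·Sd^0.57·e^(0.008·RH+0.085·T) = 0.9008 μm/a
  r_corr = 0.8775 + 0.9008 = 1.778 μm/a
copper: temperature factor f = -0.080·(10.2) = -0.8160
  SO₂ term: 0.0053·5.6^0.26·exp(0.059·91-0.8160) = 0.7873
  Cl⁻ term: 0.01025·13.8^0.27·exp(0.036·91+0.049·20.2) = 1.483
  sum: 0.7873 + 1.483 → r_corr = 2.27 μm/a
Ordering by μm/a: copper (2.27) > zinc (1.78)

["copper", "zinc"]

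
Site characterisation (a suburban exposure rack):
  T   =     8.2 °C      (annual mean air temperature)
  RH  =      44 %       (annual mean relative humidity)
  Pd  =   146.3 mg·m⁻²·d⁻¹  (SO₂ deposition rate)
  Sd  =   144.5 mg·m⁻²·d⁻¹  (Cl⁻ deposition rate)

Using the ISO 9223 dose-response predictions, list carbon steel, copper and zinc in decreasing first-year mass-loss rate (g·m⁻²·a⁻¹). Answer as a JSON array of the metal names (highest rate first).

["carbon steel", "zinc", "copper"]

carbon steel: temperature factor f = +0.150·(-1.8) = -0.2700
  SO₂ term: 1.77·146.3^0.52·exp(0.02·44-0.2700) = 43.53
  Sd branch = 0.102·Sd^0.62·e^(0.033·RH+0.04·T) = 13.21 μm/a
  sum: 43.53 + 13.21 → r_corr = 56.74 μm/a
  mass loss = 56.74 μm/a × 7.85 g/cm³ = 445.4 g·m⁻²·a⁻¹
copper: f(T) = +0.126·(T−10) [T≤10 °C] = -0.2268
  SO₂ term: 0.0053·146.3^0.26·exp(0.059·44-0.2268) = 0.2071
  Sd branch = 0.01025·Sd^0.27·e^(0.036·RH+0.049·T) = 0.286 μm/a
  r_corr = 0.2071 + 0.286 = 0.4931 μm/a
  mass loss = 0.4931 μm/a × 8.96 g/cm³ = 4.418 g·m⁻²·a⁻¹
zinc: f(T) = +0.038·(T−10) [T≤10 °C] = -0.0684
  Pd branch = 0.0129·Pd^0.44·e^(0.046·RH+f) = 0.8177 μm/a
  Cl⁻ term: 0.0175·144.5^0.57·exp(0.008·44+0.085·8.2) = 0.8506
  sum: 0.8177 + 0.8506 → r_corr = 1.668 μm/a
  mass loss = 1.668 μm/a × 7.14 g/cm³ = 11.91 g·m⁻²·a⁻¹
Ordering by g·m⁻²·a⁻¹: carbon steel (445) > zinc (11.9) > copper (4.42)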